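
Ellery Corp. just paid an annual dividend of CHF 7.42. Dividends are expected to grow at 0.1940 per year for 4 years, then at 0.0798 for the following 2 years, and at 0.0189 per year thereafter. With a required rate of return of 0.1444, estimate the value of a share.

Three-stage DDM. Project D₁…D_6; terminal Gordon value at t=6 with g = 0.0189; discount at r = 0.1444.
D_1 = 8.8595
D_2 = 10.5782
D_3 = 12.6304
D_4 = 15.0807
D_5 = 16.2841
D_6 = 17.5836
TV_6 = 17.9159/(0.1444−0.0189) = 142.7564
P₀ = Σ Dₜ/(1+r)ᵗ + TV_6/(1+r)^6 = 112.7142

CHF 112.71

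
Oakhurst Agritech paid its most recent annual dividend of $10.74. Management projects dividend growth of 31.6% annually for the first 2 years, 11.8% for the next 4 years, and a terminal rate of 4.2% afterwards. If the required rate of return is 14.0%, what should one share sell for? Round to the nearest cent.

Three-stage DDM. Project D₁…D_6; terminal Gordon value at t=6 with g = 0.042; discount at r = 0.14.
D_1 = 14.1338
D_2 = 18.6001
D_3 = 20.7949
D_4 = 23.2488
D_5 = 25.9921
D_6 = 29.0592
TV_6 = 30.2797/(0.14−0.042) = 308.9761
P₀ = Σ Dₜ/(1+r)ᵗ + TV_6/(1+r)^6 = 222.0152

$222.02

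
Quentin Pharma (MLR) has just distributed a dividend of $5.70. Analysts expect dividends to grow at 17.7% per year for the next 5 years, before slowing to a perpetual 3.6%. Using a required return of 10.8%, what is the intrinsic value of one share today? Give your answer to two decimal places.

$145.23

Two-stage DDM. Project D₁…D_5 at 0.177, terminal growth 0.036, discount at r = 0.108.
D_1 = 6.7089
D_2 = 7.8964
D_3 = 9.2940
D_4 = 10.9391
D_5 = 12.8753
Terminal value at t=5: TV = D_6/(r−g) = 13.3388/(0.108−0.036) = 185.2612
P₀ = 6.7089/(1+0.108)^1 + 7.8964/(1+0.108)^2 + 9.2940/(1+0.108)^3 + 10.9391/(1+0.108)^4 + 12.8753/(1+0.108)^5 + 185.2612/(1+0.108)^5 = 145.2271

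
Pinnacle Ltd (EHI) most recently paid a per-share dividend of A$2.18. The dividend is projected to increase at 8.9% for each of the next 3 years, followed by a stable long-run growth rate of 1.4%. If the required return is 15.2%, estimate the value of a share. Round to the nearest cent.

Two-stage DDM. Project D₁…D_3 at 0.089, terminal growth 0.014, discount at r = 0.152.
D_1 = 2.3740
D_2 = 2.5853
D_3 = 2.8154
Terminal value at t=3: TV = D_4/(r−g) = 2.8548/(0.152−0.014) = 20.6871
P₀ = 2.3740/(1+0.152)^1 + 2.5853/(1+0.152)^2 + 2.8154/(1+0.152)^3 + 20.6871/(1+0.152)^3 = 19.3818

A$19.38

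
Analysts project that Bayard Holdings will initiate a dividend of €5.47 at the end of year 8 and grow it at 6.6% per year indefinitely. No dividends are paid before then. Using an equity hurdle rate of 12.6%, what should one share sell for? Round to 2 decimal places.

Deferred-dividend DDM. At t=7 the remaining stream is a growing perpetuity with first payment D_8 = 5.47.
V_7 = D_8/(r−g) = 5.47/(0.126−0.066) = 91.1667
P₀ = V_7/(1+r)^7 = 91.1667/(1+0.126)^7 = 39.7253

€39.73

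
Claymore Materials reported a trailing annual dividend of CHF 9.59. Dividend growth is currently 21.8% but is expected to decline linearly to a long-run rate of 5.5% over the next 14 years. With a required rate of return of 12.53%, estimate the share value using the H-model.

H-model: P₀ = D₀[(1+g_L) + H(g_S−g_L)]/(r−g_L), with H = 14/2 = 7.
P₀ = 9.59 × [(1+0.055) + 7×(0.218−0.055)] / (0.1253−0.055)
   = 9.59 × 2.1960 / 0.0703 = 299.5681

CHF 299.57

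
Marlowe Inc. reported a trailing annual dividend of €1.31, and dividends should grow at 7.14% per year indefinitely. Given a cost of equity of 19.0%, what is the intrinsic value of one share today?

Gordon growth model: P₀ = D₁/(r − g). D₁ = 1.31 × (1 + 0.0714) = 1.4035.
P₀ = 1.4035 / (0.19 − 0.0714) = 1.4035 / 0.1186 = 11.8342

€11.83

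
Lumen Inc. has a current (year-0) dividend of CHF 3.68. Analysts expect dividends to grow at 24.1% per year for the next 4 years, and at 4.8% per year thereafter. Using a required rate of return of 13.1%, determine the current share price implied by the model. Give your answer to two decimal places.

CHF 86.02

Two-stage DDM. Project D₁…D_4 at 0.241, terminal growth 0.048, discount at r = 0.131.
D_1 = 4.5669
D_2 = 5.6675
D_3 = 7.0334
D_4 = 8.7284
Terminal value at t=4: TV = D_5/(r−g) = 9.1474/(0.131−0.048) = 110.2093
P₀ = 4.5669/(1+0.131)^1 + 5.6675/(1+0.131)^2 + 7.0334/(1+0.131)^3 + 8.7284/(1+0.131)^4 + 110.2093/(1+0.131)^4 = 86.0192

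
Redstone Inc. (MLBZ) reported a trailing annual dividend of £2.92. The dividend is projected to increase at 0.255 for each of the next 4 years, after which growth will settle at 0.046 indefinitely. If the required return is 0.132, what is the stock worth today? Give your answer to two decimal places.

Two-stage DDM. Project D₁…D_4 at 0.255, terminal growth 0.046, discount at r = 0.132.
D_1 = 3.6646
D_2 = 4.5991
D_3 = 5.7718
D_4 = 7.2437
Terminal value at t=4: TV = D_5/(r−g) = 7.5769/(0.132−0.046) = 88.1031
P₀ = 3.6646/(1+0.132)^1 + 4.5991/(1+0.132)^2 + 5.7718/(1+0.132)^3 + 7.2437/(1+0.132)^4 + 88.1031/(1+0.132)^4 = 68.8711

£68.87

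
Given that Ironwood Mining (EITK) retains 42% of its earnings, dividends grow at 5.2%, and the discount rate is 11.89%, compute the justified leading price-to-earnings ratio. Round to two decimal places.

8.67

Payout ratio b = 1 − 0.42 = 0.58.
Justified leading P/E = b/(r−g) = 0.58/(0.1189−0.052) = 8.6697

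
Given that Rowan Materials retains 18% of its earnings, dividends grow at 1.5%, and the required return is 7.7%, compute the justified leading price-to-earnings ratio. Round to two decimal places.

13.23

Payout ratio b = 1 − 0.18 = 0.82.
Justified leading P/E = b/(r−g) = 0.82/(0.077−0.015) = 13.2258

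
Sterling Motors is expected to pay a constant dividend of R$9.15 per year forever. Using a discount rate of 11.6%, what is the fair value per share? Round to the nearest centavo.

R$78.88

Zero-growth DDM (perpetuity): P₀ = D/r = 9.15 / 0.116 = 78.8793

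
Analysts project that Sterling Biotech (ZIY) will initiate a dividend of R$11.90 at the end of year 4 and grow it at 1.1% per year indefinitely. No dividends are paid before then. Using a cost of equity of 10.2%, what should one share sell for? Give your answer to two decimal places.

Deferred-dividend DDM. At t=3 the remaining stream is a growing perpetuity with first payment D_4 = 11.90.
V_3 = D_4/(r−g) = 11.90/(0.102−0.011) = 130.7692
P₀ = V_3/(1+r)^3 = 130.7692/(1+0.102)^3 = 97.7149

R$97.71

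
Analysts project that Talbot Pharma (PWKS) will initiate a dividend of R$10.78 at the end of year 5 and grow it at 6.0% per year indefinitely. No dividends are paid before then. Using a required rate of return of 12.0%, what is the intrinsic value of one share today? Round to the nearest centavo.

R$114.18

Deferred-dividend DDM. At t=4 the remaining stream is a growing perpetuity with first payment D_5 = 10.78.
V_4 = D_5/(r−g) = 10.78/(0.12−0.06) = 179.6667
P₀ = V_4/(1+r)^4 = 179.6667/(1+0.12)^4 = 114.1814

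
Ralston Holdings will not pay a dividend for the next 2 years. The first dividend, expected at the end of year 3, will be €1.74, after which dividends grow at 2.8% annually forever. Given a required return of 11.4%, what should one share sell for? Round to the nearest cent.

Deferred-dividend DDM. At t=2 the remaining stream is a growing perpetuity with first payment D_3 = 1.74.
V_2 = D_3/(r−g) = 1.74/(0.114−0.028) = 20.2326
P₀ = V_2/(1+r)^2 = 20.2326/(1+0.114)^2 = 16.3035

€16.30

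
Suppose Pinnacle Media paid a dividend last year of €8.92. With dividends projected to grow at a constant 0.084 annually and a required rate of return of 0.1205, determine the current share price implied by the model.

€264.91

Gordon growth model: P₀ = D₁/(r − g). D₁ = 8.92 × (1 + 0.084) = 9.6693.
P₀ = 9.6693 / (0.1205 − 0.084) = 9.6693 / 0.0365 = 264.9118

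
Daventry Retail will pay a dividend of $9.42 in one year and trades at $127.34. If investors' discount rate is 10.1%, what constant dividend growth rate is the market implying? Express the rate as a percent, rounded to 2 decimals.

2.70%

From P₀ = D₁/(r − g), the implied growth is g = r − D₁/P₀.
g = 0.101 − 9.42/127.34 = 0.101 − 0.07398 = 0.02702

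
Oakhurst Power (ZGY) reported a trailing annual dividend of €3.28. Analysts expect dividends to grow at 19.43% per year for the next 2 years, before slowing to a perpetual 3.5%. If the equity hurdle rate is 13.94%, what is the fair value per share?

Two-stage DDM. Project D₁…D_2 at 0.1943, terminal growth 0.035, discount at r = 0.1394.
D_1 = 3.9173
D_2 = 4.6784
Terminal value at t=2: TV = D_3/(r−g) = 4.8422/(0.1394−0.035) = 46.3810
P₀ = 3.9173/(1+0.1394)^1 + 4.6784/(1+0.1394)^2 + 46.3810/(1+0.1394)^2 = 42.7680

€42.77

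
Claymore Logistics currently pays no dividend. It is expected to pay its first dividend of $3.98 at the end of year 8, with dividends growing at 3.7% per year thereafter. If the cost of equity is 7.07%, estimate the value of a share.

$73.21

Deferred-dividend DDM. At t=7 the remaining stream is a growing perpetuity with first payment D_8 = 3.98.
V_7 = D_8/(r−g) = 3.98/(0.0707−0.037) = 118.1009
P₀ = V_7/(1+r)^7 = 118.1009/(1+0.0707)^7 = 73.2114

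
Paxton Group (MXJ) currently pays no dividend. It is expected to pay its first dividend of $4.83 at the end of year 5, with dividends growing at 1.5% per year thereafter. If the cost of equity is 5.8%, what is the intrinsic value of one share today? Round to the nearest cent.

$89.65

Deferred-dividend DDM. At t=4 the remaining stream is a growing perpetuity with first payment D_5 = 4.83.
V_4 = D_5/(r−g) = 4.83/(0.058−0.015) = 112.3256
P₀ = V_4/(1+r)^4 = 112.3256/(1+0.058)^4 = 89.6471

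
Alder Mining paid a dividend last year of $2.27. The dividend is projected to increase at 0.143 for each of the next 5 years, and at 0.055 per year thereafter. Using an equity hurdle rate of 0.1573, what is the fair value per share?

Two-stage DDM. Project D₁…D_5 at 0.143, terminal growth 0.055, discount at r = 0.1573.
D_1 = 2.5946
D_2 = 2.9656
D_3 = 3.3897
D_4 = 3.8745
D_5 = 4.4285
Terminal value at t=5: TV = D_6/(r−g) = 4.6721/(0.1573−0.055) = 45.6703
P₀ = 2.5946/(1+0.1573)^1 + 2.9656/(1+0.1573)^2 + 3.3897/(1+0.1573)^3 + 3.8745/(1+0.1573)^4 + 4.4285/(1+0.1573)^5 + 45.6703/(1+0.1573)^5 = 32.9352

$32.94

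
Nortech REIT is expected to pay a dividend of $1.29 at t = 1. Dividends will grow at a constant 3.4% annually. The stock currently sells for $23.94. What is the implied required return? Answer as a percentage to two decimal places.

8.79%

Rearranging the constant-growth DDM: r = D₁/P₀ + g.
r = 1.2900 / 23.94 + 0.034 = 0.05388 + 0.034 = 0.08788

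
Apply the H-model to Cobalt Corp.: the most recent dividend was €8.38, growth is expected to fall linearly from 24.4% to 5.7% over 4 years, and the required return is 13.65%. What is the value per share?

H-model: P₀ = D₀[(1+g_L) + H(g_S−g_L)]/(r−g_L), with H = 4/2 = 2.
P₀ = 8.38 × [(1+0.057) + 2×(0.244−0.057)] / (0.1365−0.057)
   = 8.38 × 1.4310 / 0.0795 = 150.8400

€150.84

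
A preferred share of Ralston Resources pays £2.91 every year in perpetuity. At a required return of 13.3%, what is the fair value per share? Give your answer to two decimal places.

Zero-growth DDM (perpetuity): P₀ = D/r = 2.91 / 0.133 = 21.8797

£21.88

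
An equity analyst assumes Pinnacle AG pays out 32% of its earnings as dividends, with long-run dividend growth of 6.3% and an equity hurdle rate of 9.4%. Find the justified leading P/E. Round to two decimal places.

10.32

Justified leading P/E = b/(r−g) = 0.32/(0.094−0.063) = 10.3226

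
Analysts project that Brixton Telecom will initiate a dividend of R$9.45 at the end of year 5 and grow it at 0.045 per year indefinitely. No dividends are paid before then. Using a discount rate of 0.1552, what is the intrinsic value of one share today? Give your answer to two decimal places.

R$48.15

Deferred-dividend DDM. At t=4 the remaining stream is a growing perpetuity with first payment D_5 = 9.45.
V_4 = D_5/(r−g) = 9.45/(0.1552−0.045) = 85.7532
P₀ = V_4/(1+r)^4 = 85.7532/(1+0.1552)^4 = 48.1528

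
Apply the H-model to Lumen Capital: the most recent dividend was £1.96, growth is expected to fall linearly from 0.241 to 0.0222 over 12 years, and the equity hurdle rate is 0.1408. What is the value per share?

H-model: P₀ = D₀[(1+g_L) + H(g_S−g_L)]/(r−g_L), with H = 12/2 = 6.
P₀ = 1.96 × [(1+0.0222) + 6×(0.241−0.0222)] / (0.1408−0.0222)
   = 1.96 × 2.3350 / 0.1186 = 38.5885

£38.59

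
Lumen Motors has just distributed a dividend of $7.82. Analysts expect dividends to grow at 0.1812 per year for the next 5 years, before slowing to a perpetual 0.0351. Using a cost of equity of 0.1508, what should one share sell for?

$122.01

Two-stage DDM. Project D₁…D_5 at 0.1812, terminal growth 0.0351, discount at r = 0.1508.
D_1 = 9.2370
D_2 = 10.9107
D_3 = 12.8877
D_4 = 15.2230
D_5 = 17.9814
Terminal value at t=5: TV = D_6/(r−g) = 18.6126/(0.1508−0.0351) = 160.8692
P₀ = 9.2370/(1+0.1508)^1 + 10.9107/(1+0.1508)^2 + 12.8877/(1+0.1508)^3 + 15.2230/(1+0.1508)^4 + 17.9814/(1+0.1508)^5 + 160.8692/(1+0.1508)^5 = 122.0128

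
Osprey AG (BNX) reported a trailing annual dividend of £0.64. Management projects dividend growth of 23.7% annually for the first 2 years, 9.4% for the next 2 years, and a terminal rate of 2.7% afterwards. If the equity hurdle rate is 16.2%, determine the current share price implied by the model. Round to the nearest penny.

£7.62

Three-stage DDM. Project D₁…D_4; terminal Gordon value at t=4 with g = 0.027; discount at r = 0.162.
D_1 = 0.7917
D_2 = 0.9793
D_3 = 1.0714
D_4 = 1.1721
TV_4 = 1.2037/(0.162−0.027) = 8.9164
P₀ = Σ Dₜ/(1+r)ᵗ + TV_4/(1+r)^4 = 7.6230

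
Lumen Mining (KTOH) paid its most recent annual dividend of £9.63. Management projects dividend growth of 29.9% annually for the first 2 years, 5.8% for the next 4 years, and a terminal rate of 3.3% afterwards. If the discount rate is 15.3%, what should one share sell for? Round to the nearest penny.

£137.29

Three-stage DDM. Project D₁…D_6; terminal Gordon value at t=6 with g = 0.033; discount at r = 0.153.
D_1 = 12.5094
D_2 = 16.2497
D_3 = 17.1922
D_4 = 18.1893
D_5 = 19.2443
D_6 = 20.3604
TV_6 = 21.0323/(0.153−0.033) = 175.2695
P₀ = Σ Dₜ/(1+r)ᵗ + TV_6/(1+r)^6 = 137.2891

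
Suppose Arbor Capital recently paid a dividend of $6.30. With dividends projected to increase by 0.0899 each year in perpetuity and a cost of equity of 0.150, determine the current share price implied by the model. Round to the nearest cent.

$114.25

Gordon growth model: P₀ = D₁/(r − g). D₁ = 6.30 × (1 + 0.0899) = 6.8664.
P₀ = 6.8664 / (0.15 − 0.0899) = 6.8664 / 0.0601 = 114.2491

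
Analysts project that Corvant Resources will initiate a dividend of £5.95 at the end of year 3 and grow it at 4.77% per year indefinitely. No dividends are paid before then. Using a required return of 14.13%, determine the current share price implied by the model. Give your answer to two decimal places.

Deferred-dividend DDM. At t=2 the remaining stream is a growing perpetuity with first payment D_3 = 5.95.
V_2 = D_3/(r−g) = 5.95/(0.1413−0.0477) = 63.5684
P₀ = V_2/(1+r)^2 = 63.5684/(1+0.1413)^2 = 48.8024

£48.80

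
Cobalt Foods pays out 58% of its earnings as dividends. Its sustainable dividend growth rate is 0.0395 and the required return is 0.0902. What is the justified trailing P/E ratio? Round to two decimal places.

Justified trailing P/E = b(1+g)/(r−g) = 0.58×(1+0.0395)/(0.0902−0.0395) = 11.8917

11.89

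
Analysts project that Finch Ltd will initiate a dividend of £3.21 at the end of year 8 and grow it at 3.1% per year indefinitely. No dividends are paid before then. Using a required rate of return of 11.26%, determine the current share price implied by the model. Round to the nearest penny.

Deferred-dividend DDM. At t=7 the remaining stream is a growing perpetuity with first payment D_8 = 3.21.
V_7 = D_8/(r−g) = 3.21/(0.1126−0.031) = 39.3382
P₀ = V_7/(1+r)^7 = 39.3382/(1+0.1126)^7 = 18.6398

£18.64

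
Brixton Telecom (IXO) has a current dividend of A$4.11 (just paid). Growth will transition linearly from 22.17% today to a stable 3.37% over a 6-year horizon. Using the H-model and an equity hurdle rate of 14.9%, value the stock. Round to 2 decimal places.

H-model: P₀ = D₀[(1+g_L) + H(g_S−g_L)]/(r−g_L), with H = 6/2 = 3.
P₀ = 4.11 × [(1+0.0337) + 3×(0.2217−0.0337)] / (0.149−0.0337)
   = 4.11 × 1.5977 / 0.1153 = 56.9518

A$56.95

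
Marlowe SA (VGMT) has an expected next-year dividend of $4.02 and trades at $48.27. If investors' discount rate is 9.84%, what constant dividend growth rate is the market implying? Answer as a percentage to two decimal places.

1.51%

From P₀ = D₁/(r − g), the implied growth is g = r − D₁/P₀.
g = 0.0984 − 4.02/48.27 = 0.0984 − 0.08328 = 0.01512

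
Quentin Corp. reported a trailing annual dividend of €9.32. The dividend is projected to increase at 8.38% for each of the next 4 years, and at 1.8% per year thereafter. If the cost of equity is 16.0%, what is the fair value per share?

Two-stage DDM. Project D₁…D_4 at 0.0838, terminal growth 0.018, discount at r = 0.16.
D_1 = 10.1010
D_2 = 10.9475
D_3 = 11.8649
D_4 = 12.8592
Terminal value at t=4: TV = D_5/(r−g) = 13.0906/(0.16−0.018) = 92.1875
P₀ = 10.1010/(1+0.16)^1 + 10.9475/(1+0.16)^2 + 11.8649/(1+0.16)^3 + 12.8592/(1+0.16)^4 + 92.1875/(1+0.16)^4 = 82.4612

€82.46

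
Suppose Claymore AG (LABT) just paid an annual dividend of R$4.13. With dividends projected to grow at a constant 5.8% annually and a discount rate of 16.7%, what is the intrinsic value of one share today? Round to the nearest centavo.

Gordon growth model: P₀ = D₁/(r − g). D₁ = 4.13 × (1 + 0.058) = 4.3695.
P₀ = 4.3695 / (0.167 − 0.058) = 4.3695 / 0.109 = 40.0875

R$40.09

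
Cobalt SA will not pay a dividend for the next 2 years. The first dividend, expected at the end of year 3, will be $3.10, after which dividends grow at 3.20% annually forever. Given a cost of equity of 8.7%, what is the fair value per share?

Deferred-dividend DDM. At t=2 the remaining stream is a growing perpetuity with first payment D_3 = 3.10.
V_2 = D_3/(r−g) = 3.10/(0.087−0.032) = 56.3636
P₀ = V_2/(1+r)^2 = 56.3636/(1+0.087)^2 = 47.7024

$47.70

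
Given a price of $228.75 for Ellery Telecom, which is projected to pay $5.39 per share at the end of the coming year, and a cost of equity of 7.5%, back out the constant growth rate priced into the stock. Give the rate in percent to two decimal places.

5.14%

From P₀ = D₁/(r − g), the implied growth is g = r − D₁/P₀.
g = 0.075 − 5.39/228.75 = 0.075 − 0.02356 = 0.05144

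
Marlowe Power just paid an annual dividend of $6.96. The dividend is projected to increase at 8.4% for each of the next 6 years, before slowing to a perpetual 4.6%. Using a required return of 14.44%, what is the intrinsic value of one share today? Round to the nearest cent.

Two-stage DDM. Project D₁…D_6 at 0.084, terminal growth 0.046, discount at r = 0.1444.
D_1 = 7.5446
D_2 = 8.1784
D_3 = 8.8654
D_4 = 9.6101
D_5 = 10.4173
D_6 = 11.2924
Terminal value at t=6: TV = D_7/(r−g) = 11.8118/(0.1444−0.046) = 120.0388
P₀ = 7.5446/(1+0.1444)^1 + 8.1784/(1+0.1444)^2 + 8.8654/(1+0.1444)^3 + 9.6101/(1+0.1444)^4 + 10.4173/(1+0.1444)^5 + 11.2924/(1+0.1444)^6 + 120.0388/(1+0.1444)^6 = 88.1282

$88.13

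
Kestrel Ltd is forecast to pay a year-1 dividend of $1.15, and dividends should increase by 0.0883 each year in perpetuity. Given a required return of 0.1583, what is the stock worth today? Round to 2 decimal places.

Gordon growth model: P₀ = D₁/(r − g), with D₁ = 1.15 given directly.
P₀ = 1.1500 / (0.1583 − 0.0883) = 1.1500 / 0.07 = 16.4286

$16.43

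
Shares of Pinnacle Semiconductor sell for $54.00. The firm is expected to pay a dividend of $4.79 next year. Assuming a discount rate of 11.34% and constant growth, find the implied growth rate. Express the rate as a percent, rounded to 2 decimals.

From P₀ = D₁/(r − g), the implied growth is g = r − D₁/P₀.
g = 0.1134 − 4.79/54.00 = 0.1134 − 0.08870 = 0.02470

2.47%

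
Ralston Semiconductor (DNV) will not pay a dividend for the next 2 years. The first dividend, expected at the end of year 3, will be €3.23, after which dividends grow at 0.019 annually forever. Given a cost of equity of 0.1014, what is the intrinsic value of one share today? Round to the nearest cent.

€32.31

Deferred-dividend DDM. At t=2 the remaining stream is a growing perpetuity with first payment D_3 = 3.23.
V_2 = D_3/(r−g) = 3.23/(0.1014−0.019) = 39.1990
P₀ = V_2/(1+r)^2 = 39.1990/(1+0.1014)^2 = 32.3136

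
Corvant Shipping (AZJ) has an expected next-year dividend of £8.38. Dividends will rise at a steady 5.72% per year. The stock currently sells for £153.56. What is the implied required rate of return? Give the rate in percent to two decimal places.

Rearranging the constant-growth DDM: r = D₁/P₀ + g.
r = 8.3800 / 153.56 + 0.0572 = 0.05457 + 0.0572 = 0.11177

11.18%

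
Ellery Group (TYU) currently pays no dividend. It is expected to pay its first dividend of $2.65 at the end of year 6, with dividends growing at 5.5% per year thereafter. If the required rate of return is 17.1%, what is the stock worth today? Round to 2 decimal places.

$10.38

Deferred-dividend DDM. At t=5 the remaining stream is a growing perpetuity with first payment D_6 = 2.65.
V_5 = D_6/(r−g) = 2.65/(0.171−0.055) = 22.8448
P₀ = V_5/(1+r)^5 = 22.8448/(1+0.171)^5 = 10.3754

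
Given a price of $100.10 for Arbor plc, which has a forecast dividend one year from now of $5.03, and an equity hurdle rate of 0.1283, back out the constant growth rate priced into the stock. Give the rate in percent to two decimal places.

From P₀ = D₁/(r − g), the implied growth is g = r − D₁/P₀.
g = 0.1283 − 5.03/100.10 = 0.1283 − 0.05025 = 0.07805

7.81%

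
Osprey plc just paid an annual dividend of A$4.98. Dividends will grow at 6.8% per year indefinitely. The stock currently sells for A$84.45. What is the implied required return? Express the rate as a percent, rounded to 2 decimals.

Rearranging the constant-growth DDM: r = D₁/P₀ + g.
D₁ = 4.98 × (1 + 0.068) = 5.3186.
r = 5.3186 / 84.45 + 0.068 = 0.06298 + 0.068 = 0.13098

13.10%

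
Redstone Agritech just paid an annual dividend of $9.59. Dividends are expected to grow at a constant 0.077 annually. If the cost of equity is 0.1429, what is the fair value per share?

Gordon growth model: P₀ = D₁/(r − g). D₁ = 9.59 × (1 + 0.077) = 10.3284.
P₀ = 10.3284 / (0.1429 − 0.077) = 10.3284 / 0.0659 = 156.7288

$156.73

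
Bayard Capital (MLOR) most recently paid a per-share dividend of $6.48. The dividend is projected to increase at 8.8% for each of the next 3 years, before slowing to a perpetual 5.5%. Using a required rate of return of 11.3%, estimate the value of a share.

$128.68

Two-stage DDM. Project D₁…D_3 at 0.088, terminal growth 0.055, discount at r = 0.113.
D_1 = 7.0502
D_2 = 7.6707
D_3 = 8.3457
Terminal value at t=3: TV = D_4/(r−g) = 8.8047/(0.113−0.055) = 151.8050
P₀ = 7.0502/(1+0.113)^1 + 7.6707/(1+0.113)^2 + 8.3457/(1+0.113)^3 + 151.8050/(1+0.113)^3 = 128.6831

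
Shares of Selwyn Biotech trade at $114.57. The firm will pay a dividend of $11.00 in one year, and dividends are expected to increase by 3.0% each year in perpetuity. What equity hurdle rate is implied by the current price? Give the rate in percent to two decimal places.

Rearranging the constant-growth DDM: r = D₁/P₀ + g.
r = 11.0000 / 114.57 + 0.03 = 0.09601 + 0.03 = 0.12601

12.60%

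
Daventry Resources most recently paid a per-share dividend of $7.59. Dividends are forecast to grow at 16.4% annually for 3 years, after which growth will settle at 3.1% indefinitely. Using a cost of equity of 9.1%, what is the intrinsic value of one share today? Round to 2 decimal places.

$184.35

Two-stage DDM. Project D₁…D_3 at 0.164, terminal growth 0.031, discount at r = 0.091.
D_1 = 8.8348
D_2 = 10.2837
D_3 = 11.9702
Terminal value at t=3: TV = D_4/(r−g) = 12.3413/(0.091−0.031) = 205.6876
P₀ = 8.8348/(1+0.091)^1 + 10.2837/(1+0.091)^2 + 11.9702/(1+0.091)^3 + 205.6876/(1+0.091)^3 = 184.3476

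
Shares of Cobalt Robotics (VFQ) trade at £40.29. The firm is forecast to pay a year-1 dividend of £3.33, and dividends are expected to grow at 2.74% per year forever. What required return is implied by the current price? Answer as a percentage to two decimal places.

Rearranging the constant-growth DDM: r = D₁/P₀ + g.
r = 3.3300 / 40.29 + 0.0274 = 0.08265 + 0.0274 = 0.11005

11.01%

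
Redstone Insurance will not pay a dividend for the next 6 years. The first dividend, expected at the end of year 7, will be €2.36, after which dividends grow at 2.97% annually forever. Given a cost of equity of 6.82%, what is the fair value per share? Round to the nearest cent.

Deferred-dividend DDM. At t=6 the remaining stream is a growing perpetuity with first payment D_7 = 2.36.
V_6 = D_7/(r−g) = 2.36/(0.0682−0.0297) = 61.2987
P₀ = V_6/(1+r)^6 = 61.2987/(1+0.0682)^6 = 41.2606

€41.26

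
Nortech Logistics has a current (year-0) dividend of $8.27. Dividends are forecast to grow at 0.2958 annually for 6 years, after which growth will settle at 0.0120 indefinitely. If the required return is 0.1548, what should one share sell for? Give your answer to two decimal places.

Two-stage DDM. Project D₁…D_6 at 0.2958, terminal growth 0.012, discount at r = 0.1548.
D_1 = 10.7163
D_2 = 13.8861
D_3 = 17.9937
D_4 = 23.3162
D_5 = 30.2131
D_6 = 39.1501
Terminal value at t=6: TV = D_7/(r−g) = 39.6199/(0.1548−0.012) = 277.4506
P₀ = 10.7163/(1+0.1548)^1 + 13.8861/(1+0.1548)^2 + 17.9937/(1+0.1548)^3 + 23.3162/(1+0.1548)^4 + 30.2131/(1+0.1548)^5 + 39.1501/(1+0.1548)^6 + 277.4506/(1+0.1548)^6 = 192.6962

$192.70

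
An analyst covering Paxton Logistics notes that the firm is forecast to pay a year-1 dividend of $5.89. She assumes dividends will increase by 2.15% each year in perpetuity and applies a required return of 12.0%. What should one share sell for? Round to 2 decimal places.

Gordon growth model: P₀ = D₁/(r − g), with D₁ = 5.89 given directly.
P₀ = 5.8900 / (0.12 − 0.0215) = 5.8900 / 0.0985 = 59.7970

$59.80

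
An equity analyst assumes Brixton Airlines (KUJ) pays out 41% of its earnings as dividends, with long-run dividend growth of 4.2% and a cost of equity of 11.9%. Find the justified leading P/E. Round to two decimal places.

Justified leading P/E = b/(r−g) = 0.41/(0.119−0.042) = 5.3247

5.32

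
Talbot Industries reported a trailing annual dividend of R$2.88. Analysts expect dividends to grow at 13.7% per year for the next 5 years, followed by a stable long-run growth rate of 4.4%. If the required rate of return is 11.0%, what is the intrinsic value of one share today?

Two-stage DDM. Project D₁…D_5 at 0.137, terminal growth 0.044, discount at r = 0.11.
D_1 = 3.2746
D_2 = 3.7232
D_3 = 4.2332
D_4 = 4.8132
D_5 = 5.4726
Terminal value at t=5: TV = D_6/(r−g) = 5.7134/(0.11−0.044) = 86.5668
P₀ = 3.2746/(1+0.11)^1 + 3.7232/(1+0.11)^2 + 4.2332/(1+0.11)^3 + 4.8132/(1+0.11)^4 + 5.4726/(1+0.11)^5 + 86.5668/(1+0.11)^5 = 66.8587

R$66.86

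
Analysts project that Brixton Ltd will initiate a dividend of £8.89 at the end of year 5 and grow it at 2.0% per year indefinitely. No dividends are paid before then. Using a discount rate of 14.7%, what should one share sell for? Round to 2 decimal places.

Deferred-dividend DDM. At t=4 the remaining stream is a growing perpetuity with first payment D_5 = 8.89.
V_4 = D_5/(r−g) = 8.89/(0.147−0.02) = 70.0000
P₀ = V_4/(1+r)^4 = 70.0000/(1+0.147)^4 = 40.4431

£40.44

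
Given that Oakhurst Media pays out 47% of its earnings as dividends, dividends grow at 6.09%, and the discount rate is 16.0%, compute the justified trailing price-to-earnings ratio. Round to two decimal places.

Justified trailing P/E = b(1+g)/(r−g) = 0.47×(1+0.0609)/(0.16−0.0609) = 5.0315

5.03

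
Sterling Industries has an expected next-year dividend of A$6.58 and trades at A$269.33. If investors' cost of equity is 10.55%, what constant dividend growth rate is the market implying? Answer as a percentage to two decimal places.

From P₀ = D₁/(r − g), the implied growth is g = r − D₁/P₀.
g = 0.1055 − 6.58/269.33 = 0.1055 − 0.02443 = 0.08107

8.11%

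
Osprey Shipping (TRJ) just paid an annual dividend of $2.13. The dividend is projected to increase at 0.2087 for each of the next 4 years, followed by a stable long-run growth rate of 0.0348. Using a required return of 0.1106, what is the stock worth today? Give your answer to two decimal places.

Two-stage DDM. Project D₁…D_4 at 0.2087, terminal growth 0.0348, discount at r = 0.1106.
D_1 = 2.5745
D_2 = 3.1118
D_3 = 3.7613
D_4 = 4.5463
Terminal value at t=4: TV = D_5/(r−g) = 4.7045/(0.1106−0.0348) = 62.0642
P₀ = 2.5745/(1+0.1106)^1 + 3.1118/(1+0.1106)^2 + 3.7613/(1+0.1106)^3 + 4.5463/(1+0.1106)^4 + 62.0642/(1+0.1106)^4 = 51.3704

$51.37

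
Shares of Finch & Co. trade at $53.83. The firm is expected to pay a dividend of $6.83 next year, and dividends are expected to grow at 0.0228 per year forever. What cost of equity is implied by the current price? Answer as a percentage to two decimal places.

Rearranging the constant-growth DDM: r = D₁/P₀ + g.
r = 6.8300 / 53.83 + 0.0228 = 0.12688 + 0.0228 = 0.14968

14.97%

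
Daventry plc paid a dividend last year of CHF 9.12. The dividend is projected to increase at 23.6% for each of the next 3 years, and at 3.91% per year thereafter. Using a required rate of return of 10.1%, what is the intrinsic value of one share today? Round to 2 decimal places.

CHF 251.23

Two-stage DDM. Project D₁…D_3 at 0.236, terminal growth 0.0391, discount at r = 0.101.
D_1 = 11.2723
D_2 = 13.9326
D_3 = 17.2207
Terminal value at t=3: TV = D_4/(r−g) = 17.8940/(0.101−0.0391) = 289.0793
P₀ = 11.2723/(1+0.101)^1 + 13.9326/(1+0.101)^2 + 17.2207/(1+0.101)^3 + 289.0793/(1+0.101)^3 = 251.2331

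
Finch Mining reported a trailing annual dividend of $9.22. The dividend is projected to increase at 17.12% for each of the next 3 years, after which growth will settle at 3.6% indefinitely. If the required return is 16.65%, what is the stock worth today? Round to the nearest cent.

$101.97

Two-stage DDM. Project D₁…D_3 at 0.1712, terminal growth 0.036, discount at r = 0.1665.
D_1 = 10.7985
D_2 = 12.6472
D_3 = 14.8124
Terminal value at t=3: TV = D_4/(r−g) = 15.3456/(0.1665−0.036) = 117.5908
P₀ = 10.7985/(1+0.1665)^1 + 12.6472/(1+0.1665)^2 + 14.8124/(1+0.1665)^3 + 117.5908/(1+0.1665)^3 = 101.9666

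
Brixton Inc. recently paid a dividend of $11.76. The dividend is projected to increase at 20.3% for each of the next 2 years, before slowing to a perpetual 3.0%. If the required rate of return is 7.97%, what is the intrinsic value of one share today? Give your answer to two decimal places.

$330.26

Two-stage DDM. Project D₁…D_2 at 0.203, terminal growth 0.03, discount at r = 0.0797.
D_1 = 14.1473
D_2 = 17.0192
Terminal value at t=2: TV = D_3/(r−g) = 17.5298/(0.0797−0.03) = 352.7113
P₀ = 14.1473/(1+0.0797)^1 + 17.0192/(1+0.0797)^2 + 352.7113/(1+0.0797)^2 = 330.2635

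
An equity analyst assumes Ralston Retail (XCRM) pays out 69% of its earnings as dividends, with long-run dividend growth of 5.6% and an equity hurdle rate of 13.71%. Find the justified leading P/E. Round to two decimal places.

Justified leading P/E = b/(r−g) = 0.69/(0.1371−0.056) = 8.5080

8.51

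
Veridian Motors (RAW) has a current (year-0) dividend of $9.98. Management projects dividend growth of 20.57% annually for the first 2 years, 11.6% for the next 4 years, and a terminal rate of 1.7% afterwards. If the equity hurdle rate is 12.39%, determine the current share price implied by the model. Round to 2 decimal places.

Three-stage DDM. Project D₁…D_6; terminal Gordon value at t=6 with g = 0.017; discount at r = 0.1239.
D_1 = 12.0329
D_2 = 14.5081
D_3 = 16.1910
D_4 = 18.0691
D_5 = 20.1652
D_6 = 22.5043
TV_6 = 22.8869/(0.1239−0.017) = 214.0963
P₀ = Σ Dₜ/(1+r)ᵗ + TV_6/(1+r)^6 = 173.5617

$173.56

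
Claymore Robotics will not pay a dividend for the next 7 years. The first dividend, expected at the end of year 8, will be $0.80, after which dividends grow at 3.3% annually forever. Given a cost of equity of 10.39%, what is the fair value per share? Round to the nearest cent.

$5.65

Deferred-dividend DDM. At t=7 the remaining stream is a growing perpetuity with first payment D_8 = 0.80.
V_7 = D_8/(r−g) = 0.80/(0.1039−0.033) = 11.2835
P₀ = V_7/(1+r)^7 = 11.2835/(1+0.1039)^7 = 5.6485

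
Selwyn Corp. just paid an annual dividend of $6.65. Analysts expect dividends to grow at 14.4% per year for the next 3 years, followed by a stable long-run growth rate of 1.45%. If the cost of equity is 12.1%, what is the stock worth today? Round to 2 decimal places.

Two-stage DDM. Project D₁…D_3 at 0.144, terminal growth 0.0145, discount at r = 0.121.
D_1 = 7.6076
D_2 = 8.7031
D_3 = 9.9563
Terminal value at t=3: TV = D_4/(r−g) = 10.1007/(0.121−0.0145) = 94.8423
P₀ = 7.6076/(1+0.121)^1 + 8.7031/(1+0.121)^2 + 9.9563/(1+0.121)^3 + 94.8423/(1+0.121)^3 = 88.1063

$88.11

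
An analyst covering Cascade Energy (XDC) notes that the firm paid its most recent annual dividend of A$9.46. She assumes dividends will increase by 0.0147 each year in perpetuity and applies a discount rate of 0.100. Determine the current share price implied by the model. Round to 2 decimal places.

Gordon growth model: P₀ = D₁/(r − g). D₁ = 9.46 × (1 + 0.0147) = 9.5991.
P₀ = 9.5991 / (0.1 − 0.0147) = 9.5991 / 0.0853 = 112.5330

A$112.53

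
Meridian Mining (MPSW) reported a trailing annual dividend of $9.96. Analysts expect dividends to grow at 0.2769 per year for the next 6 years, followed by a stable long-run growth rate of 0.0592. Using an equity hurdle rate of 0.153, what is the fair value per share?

$294.21

Two-stage DDM. Project D₁…D_6 at 0.2769, terminal growth 0.0592, discount at r = 0.153.
D_1 = 12.7179
D_2 = 16.2395
D_3 = 20.7362
D_4 = 26.4781
D_5 = 33.8099
D_6 = 43.1719
Terminal value at t=6: TV = D_7/(r−g) = 45.7276/(0.153−0.0592) = 487.5013
P₀ = 12.7179/(1+0.153)^1 + 16.2395/(1+0.153)^2 + 20.7362/(1+0.153)^3 + 26.4781/(1+0.153)^4 + 33.8099/(1+0.153)^5 + 43.1719/(1+0.153)^6 + 487.5013/(1+0.153)^6 = 294.2143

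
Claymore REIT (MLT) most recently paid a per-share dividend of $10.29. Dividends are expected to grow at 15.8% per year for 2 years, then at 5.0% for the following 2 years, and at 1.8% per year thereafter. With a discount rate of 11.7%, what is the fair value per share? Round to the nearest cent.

Three-stage DDM. Project D₁…D_4; terminal Gordon value at t=4 with g = 0.018; discount at r = 0.117.
D_1 = 11.9158
D_2 = 13.7985
D_3 = 14.4884
D_4 = 15.2129
TV_4 = 15.4867/(0.117−0.018) = 156.4313
P₀ = Σ Dₜ/(1+r)ᵗ + TV_4/(1+r)^4 = 142.3825

$142.38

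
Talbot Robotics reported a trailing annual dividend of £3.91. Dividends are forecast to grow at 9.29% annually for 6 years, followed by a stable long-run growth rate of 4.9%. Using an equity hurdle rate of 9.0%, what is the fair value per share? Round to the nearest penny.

£125.33

Two-stage DDM. Project D₁…D_6 at 0.0929, terminal growth 0.049, discount at r = 0.09.
D_1 = 4.2732
D_2 = 4.6702
D_3 = 5.1041
D_4 = 5.5783
D_5 = 6.0965
D_6 = 6.6628
Terminal value at t=6: TV = D_7/(r−g) = 6.9893/(0.09−0.049) = 170.4712
P₀ = 4.2732/(1+0.09)^1 + 4.6702/(1+0.09)^2 + 5.1041/(1+0.09)^3 + 5.5783/(1+0.09)^4 + 6.0965/(1+0.09)^5 + 6.6628/(1+0.09)^6 + 170.4712/(1+0.09)^6 = 125.3258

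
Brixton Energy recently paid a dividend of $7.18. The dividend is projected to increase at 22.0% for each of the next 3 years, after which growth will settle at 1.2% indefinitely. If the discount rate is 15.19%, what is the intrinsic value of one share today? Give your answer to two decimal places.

$85.89

Two-stage DDM. Project D₁…D_3 at 0.22, terminal growth 0.012, discount at r = 0.1519.
D_1 = 8.7596
D_2 = 10.6867
D_3 = 13.0378
Terminal value at t=3: TV = D_4/(r−g) = 13.1942/(0.1519−0.012) = 94.3120
P₀ = 8.7596/(1+0.1519)^1 + 10.6867/(1+0.1519)^2 + 13.0378/(1+0.1519)^3 + 94.3120/(1+0.1519)^3 = 85.8940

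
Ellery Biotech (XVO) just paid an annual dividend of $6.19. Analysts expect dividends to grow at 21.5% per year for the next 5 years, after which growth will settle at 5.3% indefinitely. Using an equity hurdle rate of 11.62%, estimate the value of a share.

Two-stage DDM. Project D₁…D_5 at 0.215, terminal growth 0.053, discount at r = 0.1162.
D_1 = 7.5209
D_2 = 9.1378
D_3 = 11.1025
D_4 = 13.4895
D_5 = 16.3897
Terminal value at t=5: TV = D_6/(r−g) = 17.2584/(0.1162−0.053) = 273.0759
P₀ = 7.5209/(1+0.1162)^1 + 9.1378/(1+0.1162)^2 + 11.1025/(1+0.1162)^3 + 13.4895/(1+0.1162)^4 + 16.3897/(1+0.1162)^5 + 273.0759/(1+0.1162)^5 = 197.8114

$197.81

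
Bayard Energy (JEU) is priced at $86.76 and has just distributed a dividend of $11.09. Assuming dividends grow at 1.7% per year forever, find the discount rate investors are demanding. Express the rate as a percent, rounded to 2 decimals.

Rearranging the constant-growth DDM: r = D₁/P₀ + g.
D₁ = 11.09 × (1 + 0.017) = 11.2785.
r = 11.2785 / 86.76 + 0.017 = 0.13000 + 0.017 = 0.14700

14.70%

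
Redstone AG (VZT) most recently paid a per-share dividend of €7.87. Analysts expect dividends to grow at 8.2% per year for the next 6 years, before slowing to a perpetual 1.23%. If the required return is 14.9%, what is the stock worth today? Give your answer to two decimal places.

Two-stage DDM. Project D₁…D_6 at 0.082, terminal growth 0.0123, discount at r = 0.149.
D_1 = 8.5153
D_2 = 9.2136
D_3 = 9.9691
D_4 = 10.7866
D_5 = 11.6711
D_6 = 12.6281
Terminal value at t=6: TV = D_7/(r−g) = 12.7834/(0.149−0.0123) = 93.5145
P₀ = 8.5153/(1+0.149)^1 + 9.2136/(1+0.149)^2 + 9.9691/(1+0.149)^3 + 10.7866/(1+0.149)^4 + 11.6711/(1+0.149)^5 + 12.6281/(1+0.149)^6 + 93.5145/(1+0.149)^6 = 79.1072

€79.11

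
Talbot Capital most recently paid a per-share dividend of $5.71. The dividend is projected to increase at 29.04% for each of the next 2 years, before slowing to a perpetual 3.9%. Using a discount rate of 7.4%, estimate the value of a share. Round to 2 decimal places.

Two-stage DDM. Project D₁…D_2 at 0.2904, terminal growth 0.039, discount at r = 0.074.
D_1 = 7.3682
D_2 = 9.5079
Terminal value at t=2: TV = D_3/(r−g) = 9.8787/(0.074−0.039) = 282.2489
P₀ = 7.3682/(1+0.074)^1 + 9.5079/(1+0.074)^2 + 282.2489/(1+0.074)^2 = 259.7976

$259.80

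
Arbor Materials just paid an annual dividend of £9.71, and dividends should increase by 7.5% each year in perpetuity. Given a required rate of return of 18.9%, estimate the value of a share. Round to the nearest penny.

£91.56

Gordon growth model: P₀ = D₁/(r − g). D₁ = 9.71 × (1 + 0.075) = 10.4383.
P₀ = 10.4383 / (0.189 − 0.075) = 10.4383 / 0.114 = 91.5636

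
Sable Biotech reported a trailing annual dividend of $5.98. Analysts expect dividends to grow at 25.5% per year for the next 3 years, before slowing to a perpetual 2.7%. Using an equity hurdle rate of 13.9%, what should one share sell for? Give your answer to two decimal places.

Two-stage DDM. Project D₁…D_3 at 0.255, terminal growth 0.027, discount at r = 0.139.
D_1 = 7.5049
D_2 = 9.4186
D_3 = 11.8204
Terminal value at t=3: TV = D_4/(r−g) = 12.1396/(0.139−0.027) = 108.3889
P₀ = 7.5049/(1+0.139)^1 + 9.4186/(1+0.139)^2 + 11.8204/(1+0.139)^3 + 108.3889/(1+0.139)^3 = 95.2009

$95.20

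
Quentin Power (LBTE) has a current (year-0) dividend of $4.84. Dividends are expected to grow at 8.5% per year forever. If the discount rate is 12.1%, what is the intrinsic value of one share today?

Gordon growth model: P₀ = D₁/(r − g). D₁ = 4.84 × (1 + 0.085) = 5.2514.
P₀ = 5.2514 / (0.121 − 0.085) = 5.2514 / 0.036 = 145.8722

$145.87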